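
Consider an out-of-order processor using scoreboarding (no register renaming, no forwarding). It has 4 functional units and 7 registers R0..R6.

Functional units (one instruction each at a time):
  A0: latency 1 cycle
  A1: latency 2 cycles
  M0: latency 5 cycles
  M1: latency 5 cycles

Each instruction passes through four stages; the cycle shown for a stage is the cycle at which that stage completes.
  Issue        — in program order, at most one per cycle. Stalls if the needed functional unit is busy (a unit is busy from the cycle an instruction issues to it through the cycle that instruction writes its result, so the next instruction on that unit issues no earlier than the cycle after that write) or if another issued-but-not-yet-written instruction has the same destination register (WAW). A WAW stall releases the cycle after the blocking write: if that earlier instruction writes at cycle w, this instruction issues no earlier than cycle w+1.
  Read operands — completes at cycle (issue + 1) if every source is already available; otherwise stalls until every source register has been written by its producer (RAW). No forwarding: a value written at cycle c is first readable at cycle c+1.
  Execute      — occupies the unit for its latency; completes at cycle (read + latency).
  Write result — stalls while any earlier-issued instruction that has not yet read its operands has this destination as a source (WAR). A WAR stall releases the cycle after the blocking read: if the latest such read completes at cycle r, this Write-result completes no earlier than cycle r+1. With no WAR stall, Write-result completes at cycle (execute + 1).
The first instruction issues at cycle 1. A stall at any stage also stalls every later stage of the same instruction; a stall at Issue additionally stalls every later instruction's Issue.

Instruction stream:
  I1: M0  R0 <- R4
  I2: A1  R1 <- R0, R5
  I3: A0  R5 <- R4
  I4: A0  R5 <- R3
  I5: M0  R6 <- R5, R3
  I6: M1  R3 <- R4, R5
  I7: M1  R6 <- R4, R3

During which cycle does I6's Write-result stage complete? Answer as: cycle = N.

cycle = 21

t=1  I1 issues→M0
t=2  I1 reads, I2 issues→A1
t=3  I3 issues→A0
t=4  I3 reads
t=5  I3 exec-done
t=7  I1 exec-done
t=8  I1 writes R0
t=9  I2 reads
t=10  I3 writes R5
t=11  I2 exec-done, I4 issues→A0
t=12  I2 writes R1, I4 reads, I5 issues→M0
t=13  I4 exec-done, I6 issues→M1
t=14  I4 writes R5
t=15  I5 reads, I6 reads
t=20  I5 exec-done, I6 exec-done
t=21  I5 writes R6, I6 writes R3
t=22  I7 issues→M1
t=23  I7 reads
t=28  I7 exec-done
t=29  I7 writes R6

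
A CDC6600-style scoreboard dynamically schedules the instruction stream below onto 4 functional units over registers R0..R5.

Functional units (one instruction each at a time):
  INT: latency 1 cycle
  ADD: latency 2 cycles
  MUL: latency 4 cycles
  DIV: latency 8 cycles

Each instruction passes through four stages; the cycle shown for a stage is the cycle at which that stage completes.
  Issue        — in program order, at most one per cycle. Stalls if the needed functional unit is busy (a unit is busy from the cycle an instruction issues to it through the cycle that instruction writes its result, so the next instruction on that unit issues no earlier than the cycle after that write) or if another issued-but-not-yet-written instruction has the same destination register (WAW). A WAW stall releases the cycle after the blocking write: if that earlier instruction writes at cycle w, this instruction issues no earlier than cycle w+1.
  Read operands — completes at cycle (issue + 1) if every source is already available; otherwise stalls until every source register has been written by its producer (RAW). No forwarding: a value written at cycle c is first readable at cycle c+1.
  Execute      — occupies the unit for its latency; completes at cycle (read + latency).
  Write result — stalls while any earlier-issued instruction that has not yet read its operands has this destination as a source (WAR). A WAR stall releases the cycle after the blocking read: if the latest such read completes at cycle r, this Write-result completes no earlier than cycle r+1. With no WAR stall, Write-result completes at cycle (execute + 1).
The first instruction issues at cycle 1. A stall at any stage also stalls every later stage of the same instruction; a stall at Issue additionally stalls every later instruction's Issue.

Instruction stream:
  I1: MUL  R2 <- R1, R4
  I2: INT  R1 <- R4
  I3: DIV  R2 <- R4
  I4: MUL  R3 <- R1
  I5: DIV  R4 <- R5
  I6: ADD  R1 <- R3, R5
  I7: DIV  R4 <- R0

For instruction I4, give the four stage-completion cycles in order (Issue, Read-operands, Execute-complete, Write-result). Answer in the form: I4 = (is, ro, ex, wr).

I4 = (9, 10, 14, 15)

cycle 1: I1 dispatched to MUL
cycle 2: I1 operands ready; I2 dispatched to INT
cycle 3: I2 operands ready
cycle 4: I2 complete
cycle 5: R1←I2
cycle 6: I1 complete
cycle 7: R2←I1
cycle 8: I3 dispatched to DIV
cycle 9: I3 operands ready; I4 dispatched to MUL
cycle 10: I4 operands ready
cycle 14: I4 complete
cycle 15: R3←I4
cycle 17: I3 complete
cycle 18: R2←I3
cycle 19: I5 dispatched to DIV
cycle 20: I5 operands ready; I6 dispatched to ADD
cycle 21: I6 operands ready
cycle 23: I6 complete
cycle 24: R1←I6
cycle 28: I5 complete
cycle 29: R4←I5
cycle 30: I7 dispatched to DIV
cycle 31: I7 operands ready
cycle 39: I7 complete
cycle 40: R4←I7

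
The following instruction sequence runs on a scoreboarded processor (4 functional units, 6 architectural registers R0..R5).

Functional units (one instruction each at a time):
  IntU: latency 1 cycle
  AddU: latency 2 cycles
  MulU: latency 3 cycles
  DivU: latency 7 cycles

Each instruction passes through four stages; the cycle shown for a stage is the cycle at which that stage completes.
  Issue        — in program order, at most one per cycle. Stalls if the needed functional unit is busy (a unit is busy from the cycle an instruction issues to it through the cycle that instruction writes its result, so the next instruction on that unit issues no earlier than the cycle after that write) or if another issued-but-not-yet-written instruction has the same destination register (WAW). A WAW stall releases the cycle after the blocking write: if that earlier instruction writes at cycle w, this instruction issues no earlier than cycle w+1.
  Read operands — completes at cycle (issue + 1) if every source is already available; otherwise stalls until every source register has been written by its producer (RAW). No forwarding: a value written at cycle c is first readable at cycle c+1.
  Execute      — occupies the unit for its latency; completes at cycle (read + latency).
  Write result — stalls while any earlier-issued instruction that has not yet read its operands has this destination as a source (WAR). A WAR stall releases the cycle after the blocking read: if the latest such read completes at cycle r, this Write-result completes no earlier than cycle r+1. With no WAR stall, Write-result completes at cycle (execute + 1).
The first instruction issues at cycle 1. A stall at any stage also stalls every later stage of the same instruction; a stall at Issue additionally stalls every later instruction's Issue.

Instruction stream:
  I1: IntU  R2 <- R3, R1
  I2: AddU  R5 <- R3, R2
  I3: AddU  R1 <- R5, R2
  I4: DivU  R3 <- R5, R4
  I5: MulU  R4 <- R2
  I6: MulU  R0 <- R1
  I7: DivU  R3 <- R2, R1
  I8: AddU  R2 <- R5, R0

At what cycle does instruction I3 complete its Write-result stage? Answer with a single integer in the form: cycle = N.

cycle = 13

[I1] 1/2/3/4
[I2] 2/5/7/8  (RAW R2: wait I1 write@4)
[I3] 9/10/12/13  (struct: AddU busy until I2 writes@8)
[I4] 10/11/18/19
[I5] 11/12/15/16
[I6] 17/18/21/22  (struct: MulU busy until I5 writes@16)
[I7] 20/21/28/29  (struct: DivU busy until I4 writes@19)
[I8] 21/23/25/26  (RAW R0: wait I6 write@22)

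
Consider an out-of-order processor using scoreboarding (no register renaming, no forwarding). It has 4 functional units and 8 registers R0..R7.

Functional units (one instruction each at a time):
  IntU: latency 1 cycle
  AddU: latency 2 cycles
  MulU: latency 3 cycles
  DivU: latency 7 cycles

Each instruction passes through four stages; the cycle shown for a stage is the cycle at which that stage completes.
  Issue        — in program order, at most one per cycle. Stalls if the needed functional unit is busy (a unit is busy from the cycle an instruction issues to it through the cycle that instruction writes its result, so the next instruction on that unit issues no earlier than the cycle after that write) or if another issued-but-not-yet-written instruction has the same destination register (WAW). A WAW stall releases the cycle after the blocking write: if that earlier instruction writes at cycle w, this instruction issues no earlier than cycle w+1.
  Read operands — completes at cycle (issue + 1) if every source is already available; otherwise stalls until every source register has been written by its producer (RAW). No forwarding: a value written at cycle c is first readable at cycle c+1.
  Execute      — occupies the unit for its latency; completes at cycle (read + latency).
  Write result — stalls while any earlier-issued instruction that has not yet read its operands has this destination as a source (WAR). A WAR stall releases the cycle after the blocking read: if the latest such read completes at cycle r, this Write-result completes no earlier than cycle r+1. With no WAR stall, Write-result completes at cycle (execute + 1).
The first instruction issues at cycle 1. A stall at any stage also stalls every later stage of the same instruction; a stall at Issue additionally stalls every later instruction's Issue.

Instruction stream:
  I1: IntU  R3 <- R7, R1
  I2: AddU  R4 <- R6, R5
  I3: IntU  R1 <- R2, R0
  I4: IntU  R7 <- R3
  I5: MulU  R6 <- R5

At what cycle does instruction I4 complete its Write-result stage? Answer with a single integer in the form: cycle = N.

c1: I1 dispatched to IntU
c2: I1 operands ready | I2 dispatched to AddU
c3: I1 complete | I2 operands ready
c4: R3←I1
c5: I2 complete | I3 dispatched to IntU
c6: R4←I2 | I3 operands ready
c7: I3 complete
c8: R1←I3
c9: I4 dispatched to IntU
c10: I4 operands ready | I5 dispatched to MulU
c11: I4 complete | I5 operands ready
c12: R7←I4
c14: I5 complete
c15: R6←I5

cycle = 12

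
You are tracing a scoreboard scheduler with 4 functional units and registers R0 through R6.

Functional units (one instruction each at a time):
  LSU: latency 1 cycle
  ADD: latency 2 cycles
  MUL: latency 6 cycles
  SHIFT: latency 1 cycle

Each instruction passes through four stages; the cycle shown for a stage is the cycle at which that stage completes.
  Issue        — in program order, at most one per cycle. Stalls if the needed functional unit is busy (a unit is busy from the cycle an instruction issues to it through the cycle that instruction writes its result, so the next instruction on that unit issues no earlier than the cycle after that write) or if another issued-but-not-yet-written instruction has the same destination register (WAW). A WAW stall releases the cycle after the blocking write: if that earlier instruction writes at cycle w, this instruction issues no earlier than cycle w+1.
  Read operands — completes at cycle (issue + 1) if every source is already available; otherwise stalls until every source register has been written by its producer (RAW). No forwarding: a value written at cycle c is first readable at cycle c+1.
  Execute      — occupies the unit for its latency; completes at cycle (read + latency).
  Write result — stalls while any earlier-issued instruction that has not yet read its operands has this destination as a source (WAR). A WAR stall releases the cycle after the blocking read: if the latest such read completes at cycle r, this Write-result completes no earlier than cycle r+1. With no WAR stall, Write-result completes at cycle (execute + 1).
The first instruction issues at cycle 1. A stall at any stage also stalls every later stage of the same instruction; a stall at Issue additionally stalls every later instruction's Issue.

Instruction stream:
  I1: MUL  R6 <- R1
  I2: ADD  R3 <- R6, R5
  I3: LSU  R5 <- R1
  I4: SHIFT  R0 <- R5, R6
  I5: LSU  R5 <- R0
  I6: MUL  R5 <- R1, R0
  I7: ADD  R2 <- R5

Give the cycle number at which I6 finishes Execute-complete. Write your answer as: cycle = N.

[1] I1→MUL
[2] I1 RO; I2→ADD
[3] I3→LSU
[4] I3 RO; I4→SHIFT
[5] I3 EX
[8] I1 EX
[9] I1 WR R6
[10] I2 RO
[11] I3 WR R5
[12] I2 EX; I4 RO; I5→LSU
[13] I2 WR R3; I4 EX
[14] I4 WR R0
[15] I5 RO
[16] I5 EX
[17] I5 WR R5
[18] I6→MUL
[19] I6 RO; I7→ADD
[25] I6 EX
[26] I6 WR R5
[27] I7 RO
[29] I7 EX
[30] I7 WR R2

cycle = 25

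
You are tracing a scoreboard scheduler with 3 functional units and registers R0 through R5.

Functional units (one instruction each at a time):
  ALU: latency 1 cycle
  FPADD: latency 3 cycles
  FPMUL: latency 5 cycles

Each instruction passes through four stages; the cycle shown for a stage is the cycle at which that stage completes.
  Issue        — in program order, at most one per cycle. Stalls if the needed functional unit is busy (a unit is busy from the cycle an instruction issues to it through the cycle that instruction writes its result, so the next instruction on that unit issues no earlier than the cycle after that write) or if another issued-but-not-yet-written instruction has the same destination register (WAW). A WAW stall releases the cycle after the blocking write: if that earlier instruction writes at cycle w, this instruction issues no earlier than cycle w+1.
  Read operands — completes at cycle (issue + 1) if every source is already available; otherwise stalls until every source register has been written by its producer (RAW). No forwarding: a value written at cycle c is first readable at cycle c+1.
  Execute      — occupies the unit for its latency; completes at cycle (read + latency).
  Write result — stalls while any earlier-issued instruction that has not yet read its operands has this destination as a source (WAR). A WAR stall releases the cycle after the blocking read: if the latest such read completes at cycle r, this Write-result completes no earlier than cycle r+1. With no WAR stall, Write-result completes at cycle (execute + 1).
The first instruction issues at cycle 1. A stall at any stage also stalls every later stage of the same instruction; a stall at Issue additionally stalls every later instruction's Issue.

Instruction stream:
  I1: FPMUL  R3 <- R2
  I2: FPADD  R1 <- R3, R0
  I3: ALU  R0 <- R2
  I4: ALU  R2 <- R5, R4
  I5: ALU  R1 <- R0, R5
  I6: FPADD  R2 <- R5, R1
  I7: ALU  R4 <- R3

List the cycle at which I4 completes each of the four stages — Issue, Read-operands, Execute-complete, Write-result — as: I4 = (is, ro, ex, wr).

cycle 1: I1 dispatched to FPMUL
cycle 2: I1 operands ready; I2 dispatched to FPADD
cycle 3: I3 dispatched to ALU
cycle 4: I3 operands ready
cycle 5: I3 complete
cycle 7: I1 complete
cycle 8: R3←I1
cycle 9: I2 operands ready
cycle 10: R0←I3
cycle 11: I4 dispatched to ALU
cycle 12: I2 complete; I4 operands ready
cycle 13: R1←I2; I4 complete
cycle 14: R2←I4
cycle 15: I5 dispatched to ALU
cycle 16: I5 operands ready; I6 dispatched to FPADD
cycle 17: I5 complete
cycle 18: R1←I5
cycle 19: I6 operands ready; I7 dispatched to ALU
cycle 20: I7 operands ready
cycle 21: I7 complete
cycle 22: I6 complete; R4←I7
cycle 23: R2←I6

I4 = (11, 12, 13, 14)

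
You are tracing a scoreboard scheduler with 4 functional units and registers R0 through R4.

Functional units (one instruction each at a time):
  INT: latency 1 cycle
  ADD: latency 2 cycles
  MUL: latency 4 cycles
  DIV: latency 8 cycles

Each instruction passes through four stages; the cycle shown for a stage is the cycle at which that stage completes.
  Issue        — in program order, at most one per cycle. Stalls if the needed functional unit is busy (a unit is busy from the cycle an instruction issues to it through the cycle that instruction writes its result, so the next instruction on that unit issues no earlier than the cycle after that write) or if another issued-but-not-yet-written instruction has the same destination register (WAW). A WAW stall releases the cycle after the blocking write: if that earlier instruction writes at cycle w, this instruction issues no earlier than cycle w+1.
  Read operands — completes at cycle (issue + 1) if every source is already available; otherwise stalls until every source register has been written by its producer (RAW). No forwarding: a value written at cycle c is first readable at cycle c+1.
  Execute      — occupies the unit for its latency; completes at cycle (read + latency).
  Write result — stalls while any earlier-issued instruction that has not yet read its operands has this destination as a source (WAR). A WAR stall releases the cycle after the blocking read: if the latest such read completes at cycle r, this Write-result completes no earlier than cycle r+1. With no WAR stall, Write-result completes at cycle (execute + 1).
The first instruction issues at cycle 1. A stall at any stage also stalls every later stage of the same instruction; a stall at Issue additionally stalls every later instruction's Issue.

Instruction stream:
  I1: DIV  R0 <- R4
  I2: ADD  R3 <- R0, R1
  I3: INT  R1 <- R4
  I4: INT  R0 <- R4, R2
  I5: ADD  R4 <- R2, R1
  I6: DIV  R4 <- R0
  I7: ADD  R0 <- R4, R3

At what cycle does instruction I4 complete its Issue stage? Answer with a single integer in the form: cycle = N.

cycle = 14

[I1] 1/2/10/11
[I2] 2/12/14/15  (RAW R0: wait I1 write@11)
[I3] 3/4/5/13  (WAR R1: wait I2 read@12)
[I4] 14/15/16/17  (struct: INT busy until I3 writes@13)
[I5] 16/17/19/20  (struct: ADD busy until I2 writes@15)
[I6] 21/22/30/31  (WAW R4: wait I5 write@20)
[I7] 22/32/34/35  (RAW R4: wait I6 write@31)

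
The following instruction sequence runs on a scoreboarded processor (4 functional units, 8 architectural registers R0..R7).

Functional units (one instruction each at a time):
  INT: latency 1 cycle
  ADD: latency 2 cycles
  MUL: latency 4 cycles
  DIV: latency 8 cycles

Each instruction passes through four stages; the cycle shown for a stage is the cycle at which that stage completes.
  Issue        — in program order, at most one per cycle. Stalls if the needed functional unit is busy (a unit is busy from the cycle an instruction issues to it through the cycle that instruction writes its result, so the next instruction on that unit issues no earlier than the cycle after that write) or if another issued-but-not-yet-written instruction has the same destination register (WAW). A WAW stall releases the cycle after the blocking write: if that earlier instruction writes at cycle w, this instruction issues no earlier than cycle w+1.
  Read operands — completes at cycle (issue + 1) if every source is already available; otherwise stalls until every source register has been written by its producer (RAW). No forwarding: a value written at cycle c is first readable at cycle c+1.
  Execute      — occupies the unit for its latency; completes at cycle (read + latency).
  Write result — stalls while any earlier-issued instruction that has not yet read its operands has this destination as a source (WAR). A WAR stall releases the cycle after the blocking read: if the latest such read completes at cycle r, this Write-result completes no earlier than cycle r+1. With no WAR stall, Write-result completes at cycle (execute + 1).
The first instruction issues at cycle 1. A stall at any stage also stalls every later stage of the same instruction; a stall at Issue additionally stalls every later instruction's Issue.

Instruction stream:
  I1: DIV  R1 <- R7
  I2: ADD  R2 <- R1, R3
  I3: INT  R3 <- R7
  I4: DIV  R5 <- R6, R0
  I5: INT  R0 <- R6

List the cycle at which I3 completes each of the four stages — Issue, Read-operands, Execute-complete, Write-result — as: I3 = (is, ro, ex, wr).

cycle 1: issue I1 (DIV)
cycle 2: I1 read-ops | issue I2 (ADD)
cycle 3: issue I3 (INT)
cycle 4: I3 read-ops
cycle 5: I3 finished on INT
cycle 10: I1 finished on DIV
cycle 11: I1→R1
cycle 12: I2 read-ops | issue I4 (DIV)
cycle 13: I3→R3 | I4 read-ops
cycle 14: I2 finished on ADD | issue I5 (INT)
cycle 15: I2→R2 | I5 read-ops
cycle 16: I5 finished on INT
cycle 17: I5→R0
cycle 21: I4 finished on DIV
cycle 22: I4→R5

I3 = (3, 4, 5, 13)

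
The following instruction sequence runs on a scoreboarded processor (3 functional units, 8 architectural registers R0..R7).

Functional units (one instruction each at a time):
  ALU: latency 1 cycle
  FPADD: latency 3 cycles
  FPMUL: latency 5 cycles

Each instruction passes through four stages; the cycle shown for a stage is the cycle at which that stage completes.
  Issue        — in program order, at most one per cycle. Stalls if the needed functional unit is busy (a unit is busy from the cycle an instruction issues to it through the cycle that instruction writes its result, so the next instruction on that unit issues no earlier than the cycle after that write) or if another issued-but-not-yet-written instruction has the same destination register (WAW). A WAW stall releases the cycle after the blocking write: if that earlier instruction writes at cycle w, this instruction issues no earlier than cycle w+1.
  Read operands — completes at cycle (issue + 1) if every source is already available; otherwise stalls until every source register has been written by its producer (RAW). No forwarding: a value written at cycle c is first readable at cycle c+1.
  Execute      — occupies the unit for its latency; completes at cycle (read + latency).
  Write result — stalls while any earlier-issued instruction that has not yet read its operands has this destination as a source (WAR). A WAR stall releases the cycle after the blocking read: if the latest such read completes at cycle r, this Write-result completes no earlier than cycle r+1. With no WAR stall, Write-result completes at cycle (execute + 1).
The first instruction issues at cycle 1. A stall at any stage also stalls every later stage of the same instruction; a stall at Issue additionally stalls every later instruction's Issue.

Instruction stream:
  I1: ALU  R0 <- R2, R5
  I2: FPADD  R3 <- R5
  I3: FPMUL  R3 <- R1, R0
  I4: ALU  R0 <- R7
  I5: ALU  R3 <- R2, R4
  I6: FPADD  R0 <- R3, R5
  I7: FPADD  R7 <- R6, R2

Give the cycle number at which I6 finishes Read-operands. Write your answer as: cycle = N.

cycle = 20

I1  is:1  ro:2  ex:3  wr:4
I2  is:2  ro:3  ex:6  wr:7
I3  is:8  ro:9  ex:14  wr:15  — WAW R3: wait I2 write@7
I4  is:9  ro:10  ex:11  wr:12
I5  is:16  ro:17  ex:18  wr:19  — WAW R3: wait I3 write@15
I6  is:17  ro:20  ex:23  wr:24  — RAW R3: wait I5 write@19
I7  is:25  ro:26  ex:29  wr:30  — struct: FPADD busy until I6 writes@24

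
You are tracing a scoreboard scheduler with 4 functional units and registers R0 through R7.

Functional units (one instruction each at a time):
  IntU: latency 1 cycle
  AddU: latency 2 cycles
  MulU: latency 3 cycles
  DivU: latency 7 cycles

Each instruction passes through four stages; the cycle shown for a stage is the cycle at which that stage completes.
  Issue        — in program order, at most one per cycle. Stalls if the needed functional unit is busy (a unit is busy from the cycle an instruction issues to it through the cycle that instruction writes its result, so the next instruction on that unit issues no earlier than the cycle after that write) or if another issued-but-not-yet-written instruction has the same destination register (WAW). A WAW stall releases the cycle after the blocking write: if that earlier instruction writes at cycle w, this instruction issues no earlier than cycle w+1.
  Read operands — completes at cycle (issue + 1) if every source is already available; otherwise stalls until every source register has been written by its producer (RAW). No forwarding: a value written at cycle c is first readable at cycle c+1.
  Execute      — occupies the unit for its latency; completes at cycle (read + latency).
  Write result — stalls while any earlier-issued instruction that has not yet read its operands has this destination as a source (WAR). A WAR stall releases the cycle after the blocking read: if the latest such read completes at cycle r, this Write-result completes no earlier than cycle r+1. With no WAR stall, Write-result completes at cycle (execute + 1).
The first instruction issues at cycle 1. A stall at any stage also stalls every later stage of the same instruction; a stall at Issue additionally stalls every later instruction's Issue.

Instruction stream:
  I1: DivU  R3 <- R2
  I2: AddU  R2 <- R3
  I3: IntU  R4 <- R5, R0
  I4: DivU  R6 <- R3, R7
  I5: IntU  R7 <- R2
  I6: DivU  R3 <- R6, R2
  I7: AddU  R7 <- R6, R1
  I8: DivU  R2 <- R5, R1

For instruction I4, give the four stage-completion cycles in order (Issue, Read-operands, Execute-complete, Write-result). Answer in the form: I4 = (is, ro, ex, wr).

cycle 1: issue I1 (DivU)
cycle 2: I1 read-ops | issue I2 (AddU)
cycle 3: issue I3 (IntU)
cycle 4: I3 read-ops
cycle 5: I3 finished on IntU
cycle 6: I3→R4
cycle 9: I1 finished on DivU
cycle 10: I1→R3
cycle 11: I2 read-ops | issue I4 (DivU)
cycle 12: I4 read-ops | issue I5 (IntU)
cycle 13: I2 finished on AddU
cycle 14: I2→R2
cycle 15: I5 read-ops
cycle 16: I5 finished on IntU
cycle 17: I5→R7
cycle 19: I4 finished on DivU
cycle 20: I4→R6
cycle 21: issue I6 (DivU)
cycle 22: I6 read-ops | issue I7 (AddU)
cycle 23: I7 read-ops
cycle 25: I7 finished on AddU
cycle 26: I7→R7
cycle 29: I6 finished on DivU
cycle 30: I6→R3
cycle 31: issue I8 (DivU)
cycle 32: I8 read-ops
cycle 39: I8 finished on DivU
cycle 40: I8→R2

I4 = (11, 12, 19, 20)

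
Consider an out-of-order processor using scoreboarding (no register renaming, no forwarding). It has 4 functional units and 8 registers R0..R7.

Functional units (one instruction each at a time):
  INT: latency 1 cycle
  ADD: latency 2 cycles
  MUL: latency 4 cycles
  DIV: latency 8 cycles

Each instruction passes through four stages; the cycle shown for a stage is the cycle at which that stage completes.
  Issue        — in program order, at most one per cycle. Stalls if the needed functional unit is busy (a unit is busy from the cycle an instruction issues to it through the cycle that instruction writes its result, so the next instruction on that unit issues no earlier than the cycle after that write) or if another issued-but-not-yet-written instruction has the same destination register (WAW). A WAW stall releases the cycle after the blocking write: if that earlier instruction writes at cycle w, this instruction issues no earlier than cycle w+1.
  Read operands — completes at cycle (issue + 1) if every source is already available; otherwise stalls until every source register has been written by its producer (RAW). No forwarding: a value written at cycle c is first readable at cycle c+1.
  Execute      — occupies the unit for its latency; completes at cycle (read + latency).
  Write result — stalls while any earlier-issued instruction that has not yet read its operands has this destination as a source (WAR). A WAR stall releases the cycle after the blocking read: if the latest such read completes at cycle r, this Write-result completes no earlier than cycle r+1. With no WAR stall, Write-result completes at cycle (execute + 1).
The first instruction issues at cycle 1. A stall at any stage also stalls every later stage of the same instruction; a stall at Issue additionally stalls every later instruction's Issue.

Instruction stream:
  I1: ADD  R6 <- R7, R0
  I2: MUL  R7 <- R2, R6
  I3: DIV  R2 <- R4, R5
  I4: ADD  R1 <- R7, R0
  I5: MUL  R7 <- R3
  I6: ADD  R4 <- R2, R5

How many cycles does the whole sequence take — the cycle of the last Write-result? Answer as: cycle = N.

[1] I1 issues→ADD
[2] I1 reads, I2 issues→MUL
[3] I3 issues→DIV
[4] I1 exec-done, I3 reads
[5] I1 writes R6
[6] I2 reads, I4 issues→ADD
[10] I2 exec-done
[11] I2 writes R7
[12] I3 exec-done, I4 reads, I5 issues→MUL
[13] I3 writes R2, I5 reads
[14] I4 exec-done
[15] I4 writes R1
[16] I6 issues→ADD
[17] I5 exec-done, I6 reads
[18] I5 writes R7
[19] I6 exec-done
[20] I6 writes R4

cycle = 20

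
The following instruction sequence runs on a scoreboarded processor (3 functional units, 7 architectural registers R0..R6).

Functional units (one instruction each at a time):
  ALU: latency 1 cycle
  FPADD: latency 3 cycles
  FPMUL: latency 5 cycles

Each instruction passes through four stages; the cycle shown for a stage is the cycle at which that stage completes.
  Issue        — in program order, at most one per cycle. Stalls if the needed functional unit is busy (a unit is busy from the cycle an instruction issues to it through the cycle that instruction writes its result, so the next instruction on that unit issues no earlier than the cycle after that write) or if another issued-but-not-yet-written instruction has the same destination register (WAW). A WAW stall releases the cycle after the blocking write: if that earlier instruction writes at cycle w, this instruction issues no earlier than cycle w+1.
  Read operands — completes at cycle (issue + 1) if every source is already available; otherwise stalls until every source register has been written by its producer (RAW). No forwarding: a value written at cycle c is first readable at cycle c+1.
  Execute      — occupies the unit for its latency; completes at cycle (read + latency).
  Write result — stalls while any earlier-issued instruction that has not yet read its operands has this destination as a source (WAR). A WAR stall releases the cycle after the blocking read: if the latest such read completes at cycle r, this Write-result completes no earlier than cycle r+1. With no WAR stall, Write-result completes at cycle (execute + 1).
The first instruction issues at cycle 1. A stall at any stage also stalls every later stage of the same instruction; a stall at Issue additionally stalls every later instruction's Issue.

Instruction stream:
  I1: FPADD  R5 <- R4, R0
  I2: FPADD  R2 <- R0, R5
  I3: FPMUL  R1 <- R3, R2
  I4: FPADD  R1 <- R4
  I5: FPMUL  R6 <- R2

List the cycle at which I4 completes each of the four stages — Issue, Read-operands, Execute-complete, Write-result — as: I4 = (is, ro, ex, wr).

I4 = (20, 21, 24, 25)

[1] I1→FPADD
[2] I1 RO
[5] I1 EX
[6] I1 WR R5
[7] I2→FPADD
[8] I2 RO; I3→FPMUL
[11] I2 EX
[12] I2 WR R2
[13] I3 RO
[18] I3 EX
[19] I3 WR R1
[20] I4→FPADD
[21] I4 RO; I5→FPMUL
[22] I5 RO
[24] I4 EX
[25] I4 WR R1
[27] I5 EX
[28] I5 WR R6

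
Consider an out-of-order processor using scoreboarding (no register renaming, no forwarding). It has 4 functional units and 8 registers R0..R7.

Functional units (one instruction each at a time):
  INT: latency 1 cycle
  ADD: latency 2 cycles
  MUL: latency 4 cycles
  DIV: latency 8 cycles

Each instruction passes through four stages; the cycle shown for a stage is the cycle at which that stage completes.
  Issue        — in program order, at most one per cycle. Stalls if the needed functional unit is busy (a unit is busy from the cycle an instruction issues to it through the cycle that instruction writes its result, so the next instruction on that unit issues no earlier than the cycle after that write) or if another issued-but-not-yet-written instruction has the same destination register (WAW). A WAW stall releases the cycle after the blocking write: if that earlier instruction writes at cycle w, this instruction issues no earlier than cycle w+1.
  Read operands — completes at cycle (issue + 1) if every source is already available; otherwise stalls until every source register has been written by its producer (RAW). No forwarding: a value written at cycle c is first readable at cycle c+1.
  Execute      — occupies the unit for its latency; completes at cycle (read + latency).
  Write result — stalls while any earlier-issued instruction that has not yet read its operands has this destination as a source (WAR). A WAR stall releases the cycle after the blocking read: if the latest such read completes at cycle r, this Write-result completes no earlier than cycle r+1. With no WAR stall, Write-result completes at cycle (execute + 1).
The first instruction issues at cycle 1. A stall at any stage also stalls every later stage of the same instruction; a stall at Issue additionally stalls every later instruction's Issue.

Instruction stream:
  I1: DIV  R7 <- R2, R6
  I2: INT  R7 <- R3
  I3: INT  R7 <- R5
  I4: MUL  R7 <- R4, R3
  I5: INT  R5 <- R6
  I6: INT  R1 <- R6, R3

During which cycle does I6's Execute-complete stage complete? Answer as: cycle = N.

cycle = 27

[1] I1→DIV
[2] I1 RO
[10] I1 EX
[11] I1 WR R7
[12] I2→INT
[13] I2 RO
[14] I2 EX
[15] I2 WR R7
[16] I3→INT
[17] I3 RO
[18] I3 EX
[19] I3 WR R7
[20] I4→MUL
[21] I4 RO; I5→INT
[22] I5 RO
[23] I5 EX
[24] I5 WR R5
[25] I4 EX; I6→INT
[26] I4 WR R7; I6 RO
[27] I6 EX
[28] I6 WR R1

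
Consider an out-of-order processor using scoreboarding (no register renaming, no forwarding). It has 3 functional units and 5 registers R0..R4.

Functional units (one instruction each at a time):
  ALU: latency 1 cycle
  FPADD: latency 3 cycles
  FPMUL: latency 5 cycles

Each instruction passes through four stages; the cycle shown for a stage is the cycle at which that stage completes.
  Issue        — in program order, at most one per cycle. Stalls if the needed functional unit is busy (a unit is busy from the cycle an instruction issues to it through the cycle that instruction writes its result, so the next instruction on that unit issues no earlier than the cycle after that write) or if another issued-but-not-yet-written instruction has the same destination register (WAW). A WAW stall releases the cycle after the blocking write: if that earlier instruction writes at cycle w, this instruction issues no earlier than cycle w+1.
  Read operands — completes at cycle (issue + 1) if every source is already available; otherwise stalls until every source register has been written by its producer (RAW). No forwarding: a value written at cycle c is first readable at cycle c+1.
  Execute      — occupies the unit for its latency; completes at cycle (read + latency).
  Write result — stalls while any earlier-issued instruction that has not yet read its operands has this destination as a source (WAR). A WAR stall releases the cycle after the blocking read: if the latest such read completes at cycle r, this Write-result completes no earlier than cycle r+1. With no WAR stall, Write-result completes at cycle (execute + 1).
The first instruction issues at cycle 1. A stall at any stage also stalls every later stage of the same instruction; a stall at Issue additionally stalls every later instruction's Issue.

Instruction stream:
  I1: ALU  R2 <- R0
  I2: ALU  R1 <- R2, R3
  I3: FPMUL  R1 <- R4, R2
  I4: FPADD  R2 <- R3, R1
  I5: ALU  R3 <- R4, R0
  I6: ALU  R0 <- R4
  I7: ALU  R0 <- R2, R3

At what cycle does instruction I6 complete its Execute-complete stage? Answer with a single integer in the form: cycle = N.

cycle = 21

c1: I1 issues→ALU
c2: I1 reads
c3: I1 exec-done
c4: I1 writes R2
c5: I2 issues→ALU
c6: I2 reads
c7: I2 exec-done
c8: I2 writes R1
c9: I3 issues→FPMUL
c10: I3 reads · I4 issues→FPADD
c11: I5 issues→ALU
c12: I5 reads
c13: I5 exec-done
c15: I3 exec-done
c16: I3 writes R1
c17: I4 reads
c18: I5 writes R3
c19: I6 issues→ALU
c20: I4 exec-done · I6 reads
c21: I4 writes R2 · I6 exec-done
c22: I6 writes R0
c23: I7 issues→ALU
c24: I7 reads
c25: I7 exec-done
c26: I7 writes R0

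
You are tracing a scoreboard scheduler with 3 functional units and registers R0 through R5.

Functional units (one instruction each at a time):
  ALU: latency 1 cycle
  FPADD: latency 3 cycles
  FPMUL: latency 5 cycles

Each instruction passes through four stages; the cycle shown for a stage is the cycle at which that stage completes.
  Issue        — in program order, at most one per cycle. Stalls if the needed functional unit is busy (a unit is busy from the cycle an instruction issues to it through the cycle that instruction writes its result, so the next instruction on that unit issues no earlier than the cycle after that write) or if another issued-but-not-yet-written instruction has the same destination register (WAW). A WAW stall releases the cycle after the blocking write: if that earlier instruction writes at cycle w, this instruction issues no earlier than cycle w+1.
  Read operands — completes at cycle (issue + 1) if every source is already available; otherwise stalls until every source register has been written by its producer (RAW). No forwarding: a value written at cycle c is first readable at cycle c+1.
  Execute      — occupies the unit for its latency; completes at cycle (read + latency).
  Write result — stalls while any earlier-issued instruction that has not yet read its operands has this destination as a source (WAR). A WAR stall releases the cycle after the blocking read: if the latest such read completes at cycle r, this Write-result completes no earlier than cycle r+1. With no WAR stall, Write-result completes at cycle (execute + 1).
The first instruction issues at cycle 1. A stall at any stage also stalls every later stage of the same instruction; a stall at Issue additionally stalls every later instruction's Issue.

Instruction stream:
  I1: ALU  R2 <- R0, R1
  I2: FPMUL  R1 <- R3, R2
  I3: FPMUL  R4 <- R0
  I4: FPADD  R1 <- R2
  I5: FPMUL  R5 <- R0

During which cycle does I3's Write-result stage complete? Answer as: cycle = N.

cycle 1: I1 issues→ALU
cycle 2: I1 reads, I2 issues→FPMUL
cycle 3: I1 exec-done
cycle 4: I1 writes R2
cycle 5: I2 reads
cycle 10: I2 exec-done
cycle 11: I2 writes R1
cycle 12: I3 issues→FPMUL
cycle 13: I3 reads, I4 issues→FPADD
cycle 14: I4 reads
cycle 17: I4 exec-done
cycle 18: I3 exec-done, I4 writes R1
cycle 19: I3 writes R4
cycle 20: I5 issues→FPMUL
cycle 21: I5 reads
cycle 26: I5 exec-done
cycle 27: I5 writes R5

cycle = 19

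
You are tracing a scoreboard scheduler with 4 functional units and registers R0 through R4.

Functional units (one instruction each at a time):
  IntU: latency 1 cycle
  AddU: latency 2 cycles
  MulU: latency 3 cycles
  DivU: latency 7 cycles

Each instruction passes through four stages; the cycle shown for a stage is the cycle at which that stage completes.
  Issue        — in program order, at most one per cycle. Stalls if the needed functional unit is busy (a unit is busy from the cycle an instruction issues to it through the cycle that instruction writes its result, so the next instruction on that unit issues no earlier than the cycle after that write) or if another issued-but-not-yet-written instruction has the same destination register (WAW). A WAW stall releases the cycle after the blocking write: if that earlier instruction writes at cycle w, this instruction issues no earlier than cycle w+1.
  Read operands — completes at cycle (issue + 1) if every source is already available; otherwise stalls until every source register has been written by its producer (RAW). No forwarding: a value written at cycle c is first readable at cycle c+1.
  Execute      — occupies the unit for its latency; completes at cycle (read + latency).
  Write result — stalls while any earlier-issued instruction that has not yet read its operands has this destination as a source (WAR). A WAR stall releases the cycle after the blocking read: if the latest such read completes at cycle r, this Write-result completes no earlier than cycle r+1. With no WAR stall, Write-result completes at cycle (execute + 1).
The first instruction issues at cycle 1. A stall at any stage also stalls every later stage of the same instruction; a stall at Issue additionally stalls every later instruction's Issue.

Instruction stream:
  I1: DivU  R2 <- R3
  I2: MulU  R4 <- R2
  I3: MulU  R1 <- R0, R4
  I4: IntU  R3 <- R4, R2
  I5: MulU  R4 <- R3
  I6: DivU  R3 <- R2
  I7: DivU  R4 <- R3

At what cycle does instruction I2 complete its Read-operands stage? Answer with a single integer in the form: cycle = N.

1) issue 1, read 2, done 9, write 10
2) issue 2, read 11, done 14, write 15  <RAW R2: wait I1 write@10>
3) issue 16, read 17, done 20, write 21  <struct: MulU busy until I2 writes@15>
4) issue 17, read 18, done 19, write 20
5) issue 22, read 23, done 26, write 27  <struct: MulU busy until I3 writes@21>
6) issue 23, read 24, done 31, write 32
7) issue 33, read 34, done 41, write 42  <struct: DivU busy until I6 writes@32>

cycle = 11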